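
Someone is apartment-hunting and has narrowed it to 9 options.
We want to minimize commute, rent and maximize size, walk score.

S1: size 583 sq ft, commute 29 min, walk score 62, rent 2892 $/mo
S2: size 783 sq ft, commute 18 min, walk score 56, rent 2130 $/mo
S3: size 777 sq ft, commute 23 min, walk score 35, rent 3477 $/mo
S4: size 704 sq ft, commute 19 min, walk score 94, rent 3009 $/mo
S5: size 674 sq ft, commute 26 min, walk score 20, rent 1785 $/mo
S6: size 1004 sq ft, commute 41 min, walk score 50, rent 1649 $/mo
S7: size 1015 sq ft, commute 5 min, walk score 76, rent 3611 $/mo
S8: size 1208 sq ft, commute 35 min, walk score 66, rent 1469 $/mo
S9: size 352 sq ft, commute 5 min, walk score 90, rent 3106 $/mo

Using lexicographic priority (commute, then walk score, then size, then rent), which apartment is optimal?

First minimize commute: best is 5, kept {S7, S9}.
Then maximize walk score: best is 90, kept {S9}.

S9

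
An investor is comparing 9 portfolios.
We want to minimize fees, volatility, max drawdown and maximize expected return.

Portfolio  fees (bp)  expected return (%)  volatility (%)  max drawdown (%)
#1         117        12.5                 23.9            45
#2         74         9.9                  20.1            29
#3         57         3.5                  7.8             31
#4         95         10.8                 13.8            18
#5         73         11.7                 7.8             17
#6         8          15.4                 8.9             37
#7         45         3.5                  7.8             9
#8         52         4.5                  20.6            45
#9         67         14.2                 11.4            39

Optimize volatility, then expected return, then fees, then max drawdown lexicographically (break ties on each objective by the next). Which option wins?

First minimize volatility: best is 7.8, kept {#3, #5, #7}.
Then maximize expected return: best is 11.7, kept {#5}.

#5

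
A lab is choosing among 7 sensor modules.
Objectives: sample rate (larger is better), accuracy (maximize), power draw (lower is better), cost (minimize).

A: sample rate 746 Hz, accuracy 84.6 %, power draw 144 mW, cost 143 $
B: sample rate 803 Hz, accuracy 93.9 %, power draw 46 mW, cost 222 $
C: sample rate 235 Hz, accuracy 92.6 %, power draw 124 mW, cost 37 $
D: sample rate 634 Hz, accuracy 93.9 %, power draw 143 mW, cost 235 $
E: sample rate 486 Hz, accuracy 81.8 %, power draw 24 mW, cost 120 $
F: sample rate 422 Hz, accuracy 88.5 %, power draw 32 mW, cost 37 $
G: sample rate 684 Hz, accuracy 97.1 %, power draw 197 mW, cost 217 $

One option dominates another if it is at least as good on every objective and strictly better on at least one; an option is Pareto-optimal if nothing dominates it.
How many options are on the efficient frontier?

A: not dominated.
B: not dominated (best sample rate).
C: not dominated.
D: dominated by B (sample rate 803≥634, accuracy 93.9≥93.9, power draw 46≤143, cost 222≤235).
E: not dominated (best power draw).
F: not dominated.
G: not dominated (best accuracy).
Pareto-optimal: A, B, C, E, F, G → 6.

6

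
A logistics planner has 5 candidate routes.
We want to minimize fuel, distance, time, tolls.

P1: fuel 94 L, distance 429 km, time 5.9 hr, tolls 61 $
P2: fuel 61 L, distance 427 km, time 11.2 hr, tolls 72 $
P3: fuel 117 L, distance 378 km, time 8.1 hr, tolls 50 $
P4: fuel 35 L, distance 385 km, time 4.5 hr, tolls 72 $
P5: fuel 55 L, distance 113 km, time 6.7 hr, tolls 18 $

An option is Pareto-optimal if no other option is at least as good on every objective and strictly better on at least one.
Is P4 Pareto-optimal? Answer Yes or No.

Yes

P1: worse on fuel (94 vs 35).
P2: worse on fuel (61 vs 35).
P3: worse on fuel (117 vs 35).
P5: worse on fuel (55 vs 35).
No option is at least as good as P4 on every objective and strictly better on one.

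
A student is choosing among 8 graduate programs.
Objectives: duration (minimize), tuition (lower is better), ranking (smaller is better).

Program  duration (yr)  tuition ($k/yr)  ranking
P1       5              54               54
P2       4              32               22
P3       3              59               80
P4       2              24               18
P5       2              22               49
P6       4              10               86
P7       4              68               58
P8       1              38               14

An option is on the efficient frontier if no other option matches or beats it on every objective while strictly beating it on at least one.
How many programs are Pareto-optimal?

P1: dominated by P2 (duration 4≤5, tuition 32≤54, ranking 22≤54).
P2: dominated by P4 (duration 2≤4, tuition 24≤32, ranking 18≤22).
P3: dominated by P4 (duration 2≤3, tuition 24≤59, ranking 18≤80).
P4: not dominated.
P5: not dominated.
P6: not dominated (best tuition).
P7: dominated by P2 (duration 4≤4, tuition 32≤68, ranking 22≤58).
P8: not dominated (best duration).
Pareto-optimal: P4, P5, P6, P8 → 4.

4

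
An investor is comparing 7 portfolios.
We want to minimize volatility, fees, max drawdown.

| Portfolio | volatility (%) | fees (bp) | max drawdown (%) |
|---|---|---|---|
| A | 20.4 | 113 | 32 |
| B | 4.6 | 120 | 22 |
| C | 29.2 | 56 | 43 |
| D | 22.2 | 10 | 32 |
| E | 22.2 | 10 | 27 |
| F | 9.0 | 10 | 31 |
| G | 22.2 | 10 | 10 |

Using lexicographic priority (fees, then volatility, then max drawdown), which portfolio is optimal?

F

First minimize fees: best is 10, kept {D, E, F, G}.
Then minimize volatility: best is 9.0, kept {F}.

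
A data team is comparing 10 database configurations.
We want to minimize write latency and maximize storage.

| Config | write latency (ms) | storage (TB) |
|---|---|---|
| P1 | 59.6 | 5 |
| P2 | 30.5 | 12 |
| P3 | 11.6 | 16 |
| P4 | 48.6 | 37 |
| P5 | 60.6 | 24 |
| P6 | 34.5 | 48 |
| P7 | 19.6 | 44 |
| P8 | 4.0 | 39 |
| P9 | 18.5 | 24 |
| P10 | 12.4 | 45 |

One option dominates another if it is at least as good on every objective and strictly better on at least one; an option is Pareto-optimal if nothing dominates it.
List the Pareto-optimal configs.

P6, P8, P10

P1: dominated by P2 (write latency 30.5≤59.6, storage 12≥5).
P2: dominated by P3 (write latency 11.6≤30.5, storage 16≥12).
P3: dominated by P8 (write latency 4.0≤11.6, storage 39≥16).
P4: dominated by P6 (write latency 34.5≤48.6, storage 48≥37).
P5: dominated by P4 (write latency 48.6≤60.6, storage 37≥24).
P6: not dominated (best storage).
P7: dominated by P10 (write latency 12.4≤19.6, storage 45≥44).
P8: not dominated (best write latency).
P9: dominated by P8 (write latency 4.0≤18.5, storage 39≥24).
P10: not dominated.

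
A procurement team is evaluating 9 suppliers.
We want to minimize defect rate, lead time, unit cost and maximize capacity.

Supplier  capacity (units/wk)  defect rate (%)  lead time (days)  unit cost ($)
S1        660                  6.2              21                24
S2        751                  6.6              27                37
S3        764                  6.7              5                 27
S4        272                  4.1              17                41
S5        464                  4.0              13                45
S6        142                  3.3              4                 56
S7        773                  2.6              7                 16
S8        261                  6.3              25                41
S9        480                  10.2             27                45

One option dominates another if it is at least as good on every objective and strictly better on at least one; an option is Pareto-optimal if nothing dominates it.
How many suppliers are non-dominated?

S1: dominated by S7 (capacity 773≥660, defect rate 2.6≤6.2, lead time 7≤21, unit cost 16≤24).
S2: dominated by S7 (capacity 773≥751, defect rate 2.6≤6.6, lead time 7≤27, unit cost 16≤37).
S3: not dominated.
S4: dominated by S7 (capacity 773≥272, defect rate 2.6≤4.1, lead time 7≤17, unit cost 16≤41).
S5: dominated by S7 (capacity 773≥464, defect rate 2.6≤4.0, lead time 7≤13, unit cost 16≤45).
S6: not dominated (best lead time).
S7: not dominated (best capacity).
S8: dominated by S1 (capacity 660≥261, defect rate 6.2≤6.3, lead time 21≤25, unit cost 24≤41).
S9: dominated by S1 (capacity 660≥480, defect rate 6.2≤10.2, lead time 21≤27, unit cost 24≤45).
Pareto-optimal: S3, S6, S7 → 3.

3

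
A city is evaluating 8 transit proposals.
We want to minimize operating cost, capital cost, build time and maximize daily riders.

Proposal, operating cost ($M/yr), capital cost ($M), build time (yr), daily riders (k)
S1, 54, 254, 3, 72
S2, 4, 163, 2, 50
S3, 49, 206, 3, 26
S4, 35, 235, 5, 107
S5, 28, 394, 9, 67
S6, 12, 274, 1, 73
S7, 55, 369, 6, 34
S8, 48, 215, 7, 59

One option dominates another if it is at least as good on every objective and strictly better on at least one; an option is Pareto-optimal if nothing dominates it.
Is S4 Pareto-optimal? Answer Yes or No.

Yes

S1: worse on operating cost (54 vs 35).
S2: worse on daily riders (50 vs 107).
S3: worse on operating cost (49 vs 35).
S5: worse on capital cost (394 vs 235).
S6: worse on capital cost (274 vs 235).
S7: worse on operating cost (55 vs 35).
S8: worse on operating cost (48 vs 35).
No option is at least as good as S4 on every objective and strictly better on one.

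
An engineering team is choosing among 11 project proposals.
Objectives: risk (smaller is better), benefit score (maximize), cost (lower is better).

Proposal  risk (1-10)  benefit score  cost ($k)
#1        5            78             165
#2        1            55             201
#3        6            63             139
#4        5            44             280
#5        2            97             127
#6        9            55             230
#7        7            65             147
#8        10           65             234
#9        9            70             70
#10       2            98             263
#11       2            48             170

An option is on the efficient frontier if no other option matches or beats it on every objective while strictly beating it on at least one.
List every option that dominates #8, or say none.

#1: risk 5≤10, benefit score 78≥65, cost 165≤234 — dominates #8.
#5: risk 2≤10, benefit score 97≥65, cost 127≤234 — dominates #8.
#7: risk 7≤10, benefit score 65≥65, cost 147≤234 — dominates #8.
#9: risk 9≤10, benefit score 70≥65, cost 70≤234 — dominates #8.
Others (#2, #3, #4, #6, #10, #11) are each worse than #8 on at least one objective.

#1, #5, #7, #9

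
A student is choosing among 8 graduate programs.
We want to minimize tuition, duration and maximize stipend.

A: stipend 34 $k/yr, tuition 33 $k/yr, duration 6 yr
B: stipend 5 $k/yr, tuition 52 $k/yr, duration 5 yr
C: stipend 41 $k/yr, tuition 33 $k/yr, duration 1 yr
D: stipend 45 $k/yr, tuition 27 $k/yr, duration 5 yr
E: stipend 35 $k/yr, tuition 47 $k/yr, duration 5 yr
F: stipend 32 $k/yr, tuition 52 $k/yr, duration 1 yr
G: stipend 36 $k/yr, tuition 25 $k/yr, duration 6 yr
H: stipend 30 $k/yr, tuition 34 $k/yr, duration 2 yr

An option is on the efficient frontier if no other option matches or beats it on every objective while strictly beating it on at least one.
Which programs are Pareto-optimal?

C, D, G

A: dominated by C (stipend 41≥34, tuition 33≤33, duration 1≤6).
B: dominated by C (stipend 41≥5, tuition 33≤52, duration 1≤5).
C: not dominated.
D: not dominated (best stipend).
E: dominated by C (stipend 41≥35, tuition 33≤47, duration 1≤5).
F: dominated by C (stipend 41≥32, tuition 33≤52, duration 1≤1).
G: not dominated (best tuition).
H: dominated by C (stipend 41≥30, tuition 33≤34, duration 1≤2).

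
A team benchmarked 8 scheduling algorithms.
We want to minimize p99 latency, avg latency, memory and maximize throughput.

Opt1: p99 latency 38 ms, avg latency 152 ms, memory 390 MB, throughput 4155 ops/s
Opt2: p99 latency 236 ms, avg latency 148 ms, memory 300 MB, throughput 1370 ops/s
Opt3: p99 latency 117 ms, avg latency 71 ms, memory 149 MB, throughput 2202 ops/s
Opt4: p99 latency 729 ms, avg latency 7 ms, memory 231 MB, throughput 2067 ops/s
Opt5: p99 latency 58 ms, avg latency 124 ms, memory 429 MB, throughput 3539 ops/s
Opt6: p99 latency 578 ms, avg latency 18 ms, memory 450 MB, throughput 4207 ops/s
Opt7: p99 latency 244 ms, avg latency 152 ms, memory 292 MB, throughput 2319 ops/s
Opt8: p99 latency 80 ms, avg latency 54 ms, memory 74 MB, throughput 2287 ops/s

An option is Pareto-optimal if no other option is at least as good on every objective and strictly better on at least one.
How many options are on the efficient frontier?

Opt1: not dominated (best p99 latency).
Opt2: dominated by Opt3 (p99 latency 117≤236, avg latency 71≤148, memory 149≤300, throughput 2202≥1370).
Opt3: dominated by Opt8 (p99 latency 80≤117, avg latency 54≤71, memory 74≤149, throughput 2287≥2202).
Opt4: not dominated (best avg latency).
Opt5: not dominated.
Opt6: not dominated (best throughput).
Opt7: not dominated.
Opt8: not dominated (best memory).
Pareto-optimal: Opt1, Opt4, Opt5, Opt6, Opt7, Opt8 → 6.

6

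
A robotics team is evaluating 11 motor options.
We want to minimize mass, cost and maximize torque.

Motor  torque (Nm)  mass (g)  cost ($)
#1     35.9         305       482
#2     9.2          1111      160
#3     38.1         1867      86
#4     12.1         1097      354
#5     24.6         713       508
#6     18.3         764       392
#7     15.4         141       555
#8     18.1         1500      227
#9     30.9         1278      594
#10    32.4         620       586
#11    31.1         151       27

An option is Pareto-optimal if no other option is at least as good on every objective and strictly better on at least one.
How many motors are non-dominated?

#1: not dominated.
#2: dominated by #11 (torque 31.1≥9.2, mass 151≤1111, cost 27≤160).
#3: not dominated (best torque).
#4: dominated by #11 (torque 31.1≥12.1, mass 151≤1097, cost 27≤354).
#5: dominated by #1 (torque 35.9≥24.6, mass 305≤713, cost 482≤508).
#6: dominated by #11 (torque 31.1≥18.3, mass 151≤764, cost 27≤392).
#7: not dominated (best mass).
#8: dominated by #11 (torque 31.1≥18.1, mass 151≤1500, cost 27≤227).
#9: dominated by #1 (torque 35.9≥30.9, mass 305≤1278, cost 482≤594).
#10: dominated by #1 (torque 35.9≥32.4, mass 305≤620, cost 482≤586).
#11: not dominated (best cost).
Pareto-optimal: #1, #3, #7, #11 → 4.

4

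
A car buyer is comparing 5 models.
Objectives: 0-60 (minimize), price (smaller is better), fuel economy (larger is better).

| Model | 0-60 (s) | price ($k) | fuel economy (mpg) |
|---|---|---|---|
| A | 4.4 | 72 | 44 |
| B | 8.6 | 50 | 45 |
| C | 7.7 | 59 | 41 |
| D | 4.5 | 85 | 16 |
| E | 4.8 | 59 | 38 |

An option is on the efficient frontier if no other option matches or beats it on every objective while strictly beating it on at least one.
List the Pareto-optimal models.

A, B, C, E

A: not dominated (best 0-60).
B: not dominated (best price).
C: not dominated.
D: dominated by A (0-60 4.4≤4.5, price 72≤85, fuel economy 44≥16).
E: not dominated.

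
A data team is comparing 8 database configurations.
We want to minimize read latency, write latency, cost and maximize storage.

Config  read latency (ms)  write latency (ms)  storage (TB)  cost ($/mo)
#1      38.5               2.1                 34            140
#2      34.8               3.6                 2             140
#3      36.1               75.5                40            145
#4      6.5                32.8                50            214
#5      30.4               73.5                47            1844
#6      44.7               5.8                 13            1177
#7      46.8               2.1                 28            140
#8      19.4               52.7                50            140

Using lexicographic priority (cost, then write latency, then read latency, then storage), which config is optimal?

First minimize cost: best is 140, kept {#1, #2, #7, #8}.
Then minimize write latency: best is 2.1, kept {#1, #7}.
Then minimize read latency: best is 38.5, kept {#1}.

#1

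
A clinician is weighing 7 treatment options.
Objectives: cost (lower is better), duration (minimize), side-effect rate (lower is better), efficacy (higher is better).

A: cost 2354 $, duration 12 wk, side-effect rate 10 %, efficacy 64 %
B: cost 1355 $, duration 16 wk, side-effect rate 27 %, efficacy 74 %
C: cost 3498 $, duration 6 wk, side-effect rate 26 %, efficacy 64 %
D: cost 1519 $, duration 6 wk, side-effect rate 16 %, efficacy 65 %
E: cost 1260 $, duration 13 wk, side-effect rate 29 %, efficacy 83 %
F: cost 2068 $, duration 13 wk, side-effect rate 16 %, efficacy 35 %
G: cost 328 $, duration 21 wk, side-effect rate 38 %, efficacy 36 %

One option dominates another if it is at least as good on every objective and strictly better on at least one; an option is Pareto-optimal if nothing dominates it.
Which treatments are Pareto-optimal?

A: not dominated (best side-effect rate).
B: not dominated.
C: dominated by D (cost 1519≤3498, duration 6≤6, side-effect rate 16≤26, efficacy 65≥64).
D: not dominated.
E: not dominated (best efficacy).
F: dominated by D (cost 1519≤2068, duration 6≤13, side-effect rate 16≤16, efficacy 65≥35).
G: not dominated (best cost).

A, B, D, E, G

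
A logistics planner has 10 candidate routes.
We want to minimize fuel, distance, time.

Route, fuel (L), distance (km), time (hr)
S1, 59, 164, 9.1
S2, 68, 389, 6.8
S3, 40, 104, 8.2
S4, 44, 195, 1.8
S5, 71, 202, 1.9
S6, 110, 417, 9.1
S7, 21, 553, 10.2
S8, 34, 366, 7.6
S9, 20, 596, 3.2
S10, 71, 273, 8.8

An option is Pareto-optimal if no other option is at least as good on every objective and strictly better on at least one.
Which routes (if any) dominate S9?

S1: worse on fuel (59 vs 20).
S2: worse on fuel (68 vs 20).
S3: worse on fuel (40 vs 20).
S4: worse on fuel (44 vs 20).
S5: worse on fuel (71 vs 20).
S6: worse on fuel (110 vs 20).
S7: worse on fuel (21 vs 20).
S8: worse on fuel (34 vs 20).
S10: worse on fuel (71 vs 20).
No option dominates S9.

none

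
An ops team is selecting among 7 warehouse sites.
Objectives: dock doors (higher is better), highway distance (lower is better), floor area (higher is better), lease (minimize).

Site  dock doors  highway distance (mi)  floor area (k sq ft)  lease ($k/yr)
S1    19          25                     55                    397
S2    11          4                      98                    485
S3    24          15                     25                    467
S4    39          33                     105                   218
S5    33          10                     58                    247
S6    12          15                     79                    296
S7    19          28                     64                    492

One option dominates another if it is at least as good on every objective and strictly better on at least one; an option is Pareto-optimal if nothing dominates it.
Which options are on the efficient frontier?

S2, S4, S5, S6, S7

S1: dominated by S5 (dock doors 33≥19, highway distance 10≤25, floor area 58≥55, lease 247≤397).
S2: not dominated (best highway distance).
S3: dominated by S5 (dock doors 33≥24, highway distance 10≤15, floor area 58≥25, lease 247≤467).
S4: not dominated (best dock doors).
S5: not dominated.
S6: not dominated.
S7: not dominated.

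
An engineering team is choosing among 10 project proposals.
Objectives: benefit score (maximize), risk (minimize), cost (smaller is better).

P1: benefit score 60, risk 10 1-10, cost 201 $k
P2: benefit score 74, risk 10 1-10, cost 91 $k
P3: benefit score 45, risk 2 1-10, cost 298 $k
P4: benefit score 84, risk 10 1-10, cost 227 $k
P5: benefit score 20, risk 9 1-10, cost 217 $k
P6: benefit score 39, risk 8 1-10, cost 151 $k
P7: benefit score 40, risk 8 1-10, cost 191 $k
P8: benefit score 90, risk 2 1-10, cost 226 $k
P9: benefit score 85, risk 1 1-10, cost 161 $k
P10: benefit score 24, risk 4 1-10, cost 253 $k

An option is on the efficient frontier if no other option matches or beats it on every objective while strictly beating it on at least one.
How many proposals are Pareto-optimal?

4

P1: dominated by P2 (benefit score 74≥60, risk 10≤10, cost 91≤201).
P2: not dominated (best cost).
P3: dominated by P8 (benefit score 90≥45, risk 2≤2, cost 226≤298).
P4: dominated by P8 (benefit score 90≥84, risk 2≤10, cost 226≤227).
P5: dominated by P6 (benefit score 39≥20, risk 8≤9, cost 151≤217).
P6: not dominated.
P7: dominated by P9 (benefit score 85≥40, risk 1≤8, cost 161≤191).
P8: not dominated (best benefit score).
P9: not dominated (best risk).
P10: dominated by P8 (benefit score 90≥24, risk 2≤4, cost 226≤253).
Pareto-optimal: P2, P6, P8, P9 → 4.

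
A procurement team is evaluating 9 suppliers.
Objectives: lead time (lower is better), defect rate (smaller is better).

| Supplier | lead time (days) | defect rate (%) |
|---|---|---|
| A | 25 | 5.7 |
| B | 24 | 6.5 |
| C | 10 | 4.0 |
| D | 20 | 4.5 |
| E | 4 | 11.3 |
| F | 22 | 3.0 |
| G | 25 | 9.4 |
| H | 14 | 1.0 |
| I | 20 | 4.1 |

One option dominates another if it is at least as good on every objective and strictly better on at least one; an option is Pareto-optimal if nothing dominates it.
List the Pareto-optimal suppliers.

A: dominated by C (lead time 10≤25, defect rate 4.0≤5.7).
B: dominated by C (lead time 10≤24, defect rate 4.0≤6.5).
C: not dominated.
D: dominated by C (lead time 10≤20, defect rate 4.0≤4.5).
E: not dominated (best lead time).
F: dominated by H (lead time 14≤22, defect rate 1.0≤3.0).
G: dominated by A (lead time 25≤25, defect rate 5.7≤9.4).
H: not dominated (best defect rate).
I: dominated by C (lead time 10≤20, defect rate 4.0≤4.1).

C, E, H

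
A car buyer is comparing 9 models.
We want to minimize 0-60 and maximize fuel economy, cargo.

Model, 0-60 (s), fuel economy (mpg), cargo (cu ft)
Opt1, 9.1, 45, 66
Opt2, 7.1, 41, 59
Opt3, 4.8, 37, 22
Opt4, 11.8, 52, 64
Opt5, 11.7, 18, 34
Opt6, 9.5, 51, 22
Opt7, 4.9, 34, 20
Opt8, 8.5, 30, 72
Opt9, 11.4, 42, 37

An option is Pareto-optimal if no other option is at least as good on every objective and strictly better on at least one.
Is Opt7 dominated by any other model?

Yes

Opt3 vs Opt7: 0-60 4.8≤4.9, fuel economy 37≥34, cargo 22≥20 — Opt3 is at least as good on every objective and strictly better on at least one, so Opt3 dominates Opt7.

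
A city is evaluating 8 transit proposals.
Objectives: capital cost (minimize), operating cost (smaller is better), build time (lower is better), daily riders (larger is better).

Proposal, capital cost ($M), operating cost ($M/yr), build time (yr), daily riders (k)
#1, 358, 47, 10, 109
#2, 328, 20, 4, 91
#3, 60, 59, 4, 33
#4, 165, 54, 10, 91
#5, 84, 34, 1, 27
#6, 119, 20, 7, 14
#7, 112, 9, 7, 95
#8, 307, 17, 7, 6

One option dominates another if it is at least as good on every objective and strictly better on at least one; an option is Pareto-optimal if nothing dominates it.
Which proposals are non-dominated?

#1: not dominated (best daily riders).
#2: not dominated.
#3: not dominated (best capital cost).
#4: dominated by #7 (capital cost 112≤165, operating cost 9≤54, build time 7≤10, daily riders 95≥91).
#5: not dominated (best build time).
#6: dominated by #7 (capital cost 112≤119, operating cost 9≤20, build time 7≤7, daily riders 95≥14).
#7: not dominated (best operating cost).
#8: dominated by #7 (capital cost 112≤307, operating cost 9≤17, build time 7≤7, daily riders 95≥6).

#1, #2, #3, #5, #7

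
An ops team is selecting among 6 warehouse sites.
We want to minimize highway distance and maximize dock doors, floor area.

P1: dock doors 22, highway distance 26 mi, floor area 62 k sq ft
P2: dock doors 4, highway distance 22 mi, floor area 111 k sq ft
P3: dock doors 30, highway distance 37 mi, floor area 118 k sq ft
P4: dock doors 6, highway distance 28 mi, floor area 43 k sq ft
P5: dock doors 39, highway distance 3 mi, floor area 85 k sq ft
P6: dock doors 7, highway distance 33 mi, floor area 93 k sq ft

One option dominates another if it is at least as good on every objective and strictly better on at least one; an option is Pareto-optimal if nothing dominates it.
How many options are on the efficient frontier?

P1: dominated by P5 (dock doors 39≥22, highway distance 3≤26, floor area 85≥62).
P2: not dominated.
P3: not dominated (best floor area).
P4: dominated by P1 (dock doors 22≥6, highway distance 26≤28, floor area 62≥43).
P5: not dominated (best dock doors).
P6: not dominated.
Pareto-optimal: P2, P3, P5, P6 → 4.

4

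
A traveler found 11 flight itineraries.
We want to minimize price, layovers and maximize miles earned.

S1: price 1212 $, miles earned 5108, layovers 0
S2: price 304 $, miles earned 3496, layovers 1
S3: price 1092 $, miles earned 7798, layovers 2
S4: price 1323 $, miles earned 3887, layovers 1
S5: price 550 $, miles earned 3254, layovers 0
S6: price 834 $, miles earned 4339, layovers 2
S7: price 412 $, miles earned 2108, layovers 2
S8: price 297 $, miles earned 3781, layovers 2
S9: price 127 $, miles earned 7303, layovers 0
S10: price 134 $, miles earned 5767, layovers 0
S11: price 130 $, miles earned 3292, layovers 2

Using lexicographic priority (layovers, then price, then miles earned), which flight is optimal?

S9

First minimize layovers: best is 0, kept {S1, S5, S9, S10}.
Then minimize price: best is 127, kept {S9}.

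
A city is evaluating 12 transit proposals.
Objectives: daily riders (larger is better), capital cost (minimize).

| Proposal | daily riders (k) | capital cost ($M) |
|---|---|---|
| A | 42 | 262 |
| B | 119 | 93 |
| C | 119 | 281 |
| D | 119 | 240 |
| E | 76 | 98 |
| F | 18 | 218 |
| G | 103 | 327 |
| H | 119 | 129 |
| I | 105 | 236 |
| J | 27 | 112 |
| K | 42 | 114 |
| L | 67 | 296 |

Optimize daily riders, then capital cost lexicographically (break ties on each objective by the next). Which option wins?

First maximize daily riders: best is 119, kept {B, C, D, H}.
Then minimize capital cost: best is 93, kept {B}.

B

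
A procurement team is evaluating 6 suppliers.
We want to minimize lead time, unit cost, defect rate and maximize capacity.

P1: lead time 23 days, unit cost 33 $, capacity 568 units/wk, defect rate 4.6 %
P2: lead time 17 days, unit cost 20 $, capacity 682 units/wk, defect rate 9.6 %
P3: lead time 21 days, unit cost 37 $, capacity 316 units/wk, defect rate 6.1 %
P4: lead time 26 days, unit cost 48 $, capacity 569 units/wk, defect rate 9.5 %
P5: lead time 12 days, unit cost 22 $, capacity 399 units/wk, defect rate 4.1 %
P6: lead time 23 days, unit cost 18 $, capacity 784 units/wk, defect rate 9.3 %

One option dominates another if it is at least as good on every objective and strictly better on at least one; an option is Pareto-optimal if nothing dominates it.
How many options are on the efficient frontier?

4

P1: not dominated.
P2: not dominated.
P3: dominated by P5 (lead time 12≤21, unit cost 22≤37, capacity 399≥316, defect rate 4.1≤6.1).
P4: dominated by P6 (lead time 23≤26, unit cost 18≤48, capacity 784≥569, defect rate 9.3≤9.5).
P5: not dominated (best lead time).
P6: not dominated (best unit cost).
Pareto-optimal: P1, P2, P5, P6 → 4.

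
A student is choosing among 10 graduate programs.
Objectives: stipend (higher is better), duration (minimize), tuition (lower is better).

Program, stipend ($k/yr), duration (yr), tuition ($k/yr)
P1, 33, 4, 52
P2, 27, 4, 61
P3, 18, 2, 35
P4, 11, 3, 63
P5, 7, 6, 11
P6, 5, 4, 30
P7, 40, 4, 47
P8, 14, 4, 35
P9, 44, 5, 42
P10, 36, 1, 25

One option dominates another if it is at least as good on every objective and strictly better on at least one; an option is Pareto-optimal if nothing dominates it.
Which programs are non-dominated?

P1: dominated by P7 (stipend 40≥33, duration 4≤4, tuition 47≤52).
P2: dominated by P1 (stipend 33≥27, duration 4≤4, tuition 52≤61).
P3: dominated by P10 (stipend 36≥18, duration 1≤2, tuition 25≤35).
P4: dominated by P3 (stipend 18≥11, duration 2≤3, tuition 35≤63).
P5: not dominated (best tuition).
P6: dominated by P10 (stipend 36≥5, duration 1≤4, tuition 25≤30).
P7: not dominated.
P8: dominated by P3 (stipend 18≥14, duration 2≤4, tuition 35≤35).
P9: not dominated (best stipend).
P10: not dominated (best duration).

P5, P7, P9, P10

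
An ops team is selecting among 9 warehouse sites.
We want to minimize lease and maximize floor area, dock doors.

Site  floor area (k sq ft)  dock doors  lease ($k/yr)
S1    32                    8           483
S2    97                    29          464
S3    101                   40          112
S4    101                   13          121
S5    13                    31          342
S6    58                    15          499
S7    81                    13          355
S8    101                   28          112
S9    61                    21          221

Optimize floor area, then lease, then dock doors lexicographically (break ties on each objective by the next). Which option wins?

First maximize floor area: best is 101, kept {S3, S4, S8}.
Then minimize lease: best is 112, kept {S3, S8}.
Then maximize dock doors: best is 40, kept {S3}.

S3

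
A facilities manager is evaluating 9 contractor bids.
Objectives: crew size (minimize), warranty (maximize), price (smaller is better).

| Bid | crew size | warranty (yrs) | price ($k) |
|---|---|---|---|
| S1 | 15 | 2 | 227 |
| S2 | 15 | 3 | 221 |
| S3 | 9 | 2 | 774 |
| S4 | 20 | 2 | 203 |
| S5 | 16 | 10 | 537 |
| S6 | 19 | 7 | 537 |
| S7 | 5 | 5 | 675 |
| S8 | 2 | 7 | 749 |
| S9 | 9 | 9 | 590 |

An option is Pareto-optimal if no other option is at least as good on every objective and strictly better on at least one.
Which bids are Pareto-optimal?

S2, S4, S5, S7, S8, S9

S1: dominated by S2 (crew size 15≤15, warranty 3≥2, price 221≤227).
S2: not dominated.
S3: dominated by S7 (crew size 5≤9, warranty 5≥2, price 675≤774).
S4: not dominated (best price).
S5: not dominated (best warranty).
S6: dominated by S5 (crew size 16≤19, warranty 10≥7, price 537≤537).
S7: not dominated.
S8: not dominated (best crew size).
S9: not dominated.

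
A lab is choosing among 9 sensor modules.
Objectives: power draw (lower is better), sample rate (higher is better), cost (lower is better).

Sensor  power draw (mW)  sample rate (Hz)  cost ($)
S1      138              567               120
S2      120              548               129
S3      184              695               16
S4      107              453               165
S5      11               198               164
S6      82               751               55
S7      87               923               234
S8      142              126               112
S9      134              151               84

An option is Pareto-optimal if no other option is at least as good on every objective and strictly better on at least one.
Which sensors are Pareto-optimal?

S3, S5, S6, S7

S1: dominated by S6 (power draw 82≤138, sample rate 751≥567, cost 55≤120).
S2: dominated by S6 (power draw 82≤120, sample rate 751≥548, cost 55≤129).
S3: not dominated (best cost).
S4: dominated by S6 (power draw 82≤107, sample rate 751≥453, cost 55≤165).
S5: not dominated (best power draw).
S6: not dominated.
S7: not dominated (best sample rate).
S8: dominated by S6 (power draw 82≤142, sample rate 751≥126, cost 55≤112).
S9: dominated by S6 (power draw 82≤134, sample rate 751≥151, cost 55≤84).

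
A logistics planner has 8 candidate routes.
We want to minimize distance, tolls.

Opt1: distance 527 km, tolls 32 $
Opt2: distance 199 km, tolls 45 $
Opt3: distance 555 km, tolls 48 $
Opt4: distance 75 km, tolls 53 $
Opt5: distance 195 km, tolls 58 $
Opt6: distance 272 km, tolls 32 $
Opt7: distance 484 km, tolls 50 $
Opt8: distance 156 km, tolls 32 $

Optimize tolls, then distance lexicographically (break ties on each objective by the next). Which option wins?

First minimize tolls: best is 32, kept {Opt1, Opt6, Opt8}.
Then minimize distance: best is 156, kept {Opt8}.

Opt8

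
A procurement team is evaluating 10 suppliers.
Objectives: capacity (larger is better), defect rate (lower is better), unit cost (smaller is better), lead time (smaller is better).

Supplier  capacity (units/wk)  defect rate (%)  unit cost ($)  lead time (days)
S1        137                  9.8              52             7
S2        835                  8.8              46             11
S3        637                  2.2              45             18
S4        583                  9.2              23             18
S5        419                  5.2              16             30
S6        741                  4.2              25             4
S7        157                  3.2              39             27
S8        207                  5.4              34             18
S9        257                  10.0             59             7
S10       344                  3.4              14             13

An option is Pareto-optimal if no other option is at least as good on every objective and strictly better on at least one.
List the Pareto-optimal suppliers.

S2, S3, S4, S5, S6, S7, S10

S1: dominated by S6 (capacity 741≥137, defect rate 4.2≤9.8, unit cost 25≤52, lead time 4≤7).
S2: not dominated (best capacity).
S3: not dominated (best defect rate).
S4: not dominated.
S5: not dominated.
S6: not dominated (best lead time).
S7: not dominated.
S8: dominated by S6 (capacity 741≥207, defect rate 4.2≤5.4, unit cost 25≤34, lead time 4≤18).
S9: dominated by S6 (capacity 741≥257, defect rate 4.2≤10.0, unit cost 25≤59, lead time 4≤7).
S10: not dominated (best unit cost).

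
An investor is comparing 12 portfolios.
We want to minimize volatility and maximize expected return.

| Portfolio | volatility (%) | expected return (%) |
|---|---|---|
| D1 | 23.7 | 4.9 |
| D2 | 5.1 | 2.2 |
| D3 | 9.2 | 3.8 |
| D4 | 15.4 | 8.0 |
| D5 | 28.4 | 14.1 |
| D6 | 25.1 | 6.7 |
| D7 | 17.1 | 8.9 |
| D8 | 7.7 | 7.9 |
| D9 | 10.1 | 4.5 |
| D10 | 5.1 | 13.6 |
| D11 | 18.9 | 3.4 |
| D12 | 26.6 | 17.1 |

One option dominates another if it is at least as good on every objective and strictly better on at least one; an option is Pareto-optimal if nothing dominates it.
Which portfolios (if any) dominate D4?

D10: volatility 5.1≤15.4, expected return 13.6≥8.0 — dominates D4.
Others (D1, D2, D3, D5, D6, D7, D8, D9, D11, D12) are each worse than D4 on at least one objective.

D10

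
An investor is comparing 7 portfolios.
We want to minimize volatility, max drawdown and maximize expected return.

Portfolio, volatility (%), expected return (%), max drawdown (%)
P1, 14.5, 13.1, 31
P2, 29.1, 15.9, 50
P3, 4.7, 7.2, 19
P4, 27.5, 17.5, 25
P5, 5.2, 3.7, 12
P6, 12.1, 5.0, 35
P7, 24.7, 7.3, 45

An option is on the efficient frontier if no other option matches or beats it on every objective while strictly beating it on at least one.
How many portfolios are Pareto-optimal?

4

P1: not dominated.
P2: dominated by P4 (volatility 27.5≤29.1, expected return 17.5≥15.9, max drawdown 25≤50).
P3: not dominated (best volatility).
P4: not dominated (best expected return).
P5: not dominated (best max drawdown).
P6: dominated by P3 (volatility 4.7≤12.1, expected return 7.2≥5.0, max drawdown 19≤35).
P7: dominated by P1 (volatility 14.5≤24.7, expected return 13.1≥7.3, max drawdown 31≤45).
Pareto-optimal: P1, P3, P4, P5 → 4.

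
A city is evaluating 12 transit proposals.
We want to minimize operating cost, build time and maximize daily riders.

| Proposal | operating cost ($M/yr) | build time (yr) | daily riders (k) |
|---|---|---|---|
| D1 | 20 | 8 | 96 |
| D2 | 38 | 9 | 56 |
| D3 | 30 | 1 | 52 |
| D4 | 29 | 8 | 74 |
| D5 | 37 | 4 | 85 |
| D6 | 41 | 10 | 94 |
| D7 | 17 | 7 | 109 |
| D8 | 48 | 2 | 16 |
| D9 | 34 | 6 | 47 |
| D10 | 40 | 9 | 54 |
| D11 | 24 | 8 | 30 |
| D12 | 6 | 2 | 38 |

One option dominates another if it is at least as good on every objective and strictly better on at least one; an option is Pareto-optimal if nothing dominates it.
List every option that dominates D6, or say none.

D1, D7

D1: operating cost 20≤41, build time 8≤10, daily riders 96≥94 — dominates D6.
D7: operating cost 17≤41, build time 7≤10, daily riders 109≥94 — dominates D6.
Others (D2, D3, D4, D5, D8, D9, D10, D11, D12) are each worse than D6 on at least one objective.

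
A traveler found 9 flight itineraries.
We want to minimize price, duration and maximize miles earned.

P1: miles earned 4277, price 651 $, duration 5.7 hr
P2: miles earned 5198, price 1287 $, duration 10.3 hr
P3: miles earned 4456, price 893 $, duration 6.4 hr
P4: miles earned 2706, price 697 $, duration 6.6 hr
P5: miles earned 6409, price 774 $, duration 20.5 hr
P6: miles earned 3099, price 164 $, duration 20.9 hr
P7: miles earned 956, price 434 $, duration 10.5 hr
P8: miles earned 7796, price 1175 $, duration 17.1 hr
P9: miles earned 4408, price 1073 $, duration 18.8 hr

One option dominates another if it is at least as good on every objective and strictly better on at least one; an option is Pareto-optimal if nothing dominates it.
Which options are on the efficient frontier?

P1, P2, P3, P5, P6, P7, P8

P1: not dominated (best duration).
P2: not dominated.
P3: not dominated.
P4: dominated by P1 (miles earned 4277≥2706, price 651≤697, duration 5.7≤6.6).
P5: not dominated.
P6: not dominated (best price).
P7: not dominated.
P8: not dominated (best miles earned).
P9: dominated by P3 (miles earned 4456≥4408, price 893≤1073, duration 6.4≤18.8).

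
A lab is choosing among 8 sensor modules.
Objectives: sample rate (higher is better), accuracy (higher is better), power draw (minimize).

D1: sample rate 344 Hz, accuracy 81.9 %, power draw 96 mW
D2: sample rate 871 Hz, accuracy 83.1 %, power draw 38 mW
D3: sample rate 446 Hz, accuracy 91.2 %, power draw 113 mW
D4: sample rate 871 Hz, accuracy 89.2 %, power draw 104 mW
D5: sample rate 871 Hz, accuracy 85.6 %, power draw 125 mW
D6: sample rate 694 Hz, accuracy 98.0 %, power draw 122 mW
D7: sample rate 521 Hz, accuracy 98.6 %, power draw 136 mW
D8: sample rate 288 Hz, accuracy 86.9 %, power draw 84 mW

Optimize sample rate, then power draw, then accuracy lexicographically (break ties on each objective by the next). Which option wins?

D2

First maximize sample rate: best is 871, kept {D2, D4, D5}.
Then minimize power draw: best is 38, kept {D2}.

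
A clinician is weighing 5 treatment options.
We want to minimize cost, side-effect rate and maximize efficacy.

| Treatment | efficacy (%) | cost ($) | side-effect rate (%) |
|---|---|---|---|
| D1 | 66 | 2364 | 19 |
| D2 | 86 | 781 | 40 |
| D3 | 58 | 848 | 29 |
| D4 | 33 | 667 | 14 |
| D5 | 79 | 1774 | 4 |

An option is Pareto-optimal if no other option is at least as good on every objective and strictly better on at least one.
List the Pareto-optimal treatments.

D1: dominated by D5 (efficacy 79≥66, cost 1774≤2364, side-effect rate 4≤19).
D2: not dominated (best efficacy).
D3: not dominated.
D4: not dominated (best cost).
D5: not dominated (best side-effect rate).

D2, D3, D4, D5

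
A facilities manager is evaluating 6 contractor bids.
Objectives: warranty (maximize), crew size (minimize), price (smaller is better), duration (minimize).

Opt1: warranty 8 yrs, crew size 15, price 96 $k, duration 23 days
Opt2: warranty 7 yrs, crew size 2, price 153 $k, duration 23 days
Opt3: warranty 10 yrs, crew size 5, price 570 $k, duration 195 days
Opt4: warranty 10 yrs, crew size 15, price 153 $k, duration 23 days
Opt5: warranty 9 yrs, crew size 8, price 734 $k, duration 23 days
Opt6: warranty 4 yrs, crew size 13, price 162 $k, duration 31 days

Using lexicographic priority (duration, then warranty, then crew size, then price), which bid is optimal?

First minimize duration: best is 23, kept {Opt1, Opt2, Opt4, Opt5}.
Then maximize warranty: best is 10, kept {Opt4}.

Opt4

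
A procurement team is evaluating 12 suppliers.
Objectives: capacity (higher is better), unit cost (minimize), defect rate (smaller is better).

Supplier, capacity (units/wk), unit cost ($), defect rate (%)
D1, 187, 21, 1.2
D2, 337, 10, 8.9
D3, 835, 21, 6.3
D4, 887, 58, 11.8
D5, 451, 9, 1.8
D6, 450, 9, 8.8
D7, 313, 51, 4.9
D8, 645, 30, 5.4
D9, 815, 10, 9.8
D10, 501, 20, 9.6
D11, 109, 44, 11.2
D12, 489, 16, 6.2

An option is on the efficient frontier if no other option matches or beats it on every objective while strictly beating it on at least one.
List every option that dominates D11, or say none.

D1, D2, D3, D5, D6, D8, D9, D10, D12

D1: capacity 187≥109, unit cost 21≤44, defect rate 1.2≤11.2 — dominates D11.
D2: capacity 337≥109, unit cost 10≤44, defect rate 8.9≤11.2 — dominates D11.
D3: capacity 835≥109, unit cost 21≤44, defect rate 6.3≤11.2 — dominates D11.
D5: capacity 451≥109, unit cost 9≤44, defect rate 1.8≤11.2 — dominates D11.
D6: capacity 450≥109, unit cost 9≤44, defect rate 8.8≤11.2 — dominates D11.
D8: capacity 645≥109, unit cost 30≤44, defect rate 5.4≤11.2 — dominates D11.
D9: capacity 815≥109, unit cost 10≤44, defect rate 9.8≤11.2 — dominates D11.
D10: capacity 501≥109, unit cost 20≤44, defect rate 9.6≤11.2 — dominates D11.
D12: capacity 489≥109, unit cost 16≤44, defect rate 6.2≤11.2 — dominates D11.
Others (D4, D7) are each worse than D11 on at least one objective.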